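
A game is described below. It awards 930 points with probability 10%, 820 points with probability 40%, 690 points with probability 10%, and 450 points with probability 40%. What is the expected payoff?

EV = 0.1 × 930 + 0.4 × 820 + 0.1 × 690 + 0.4 × 450 = 93 + 328 + 69 + 180 = 670

670 points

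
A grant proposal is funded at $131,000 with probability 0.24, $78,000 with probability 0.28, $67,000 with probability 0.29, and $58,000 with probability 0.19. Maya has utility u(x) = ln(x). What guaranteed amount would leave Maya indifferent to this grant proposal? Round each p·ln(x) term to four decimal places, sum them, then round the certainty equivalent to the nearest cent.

E[u] = 0.24·ln(131000) + 0.28·ln(78000) + 0.29·ln(67000) + 0.19·ln(58000) = 2.8279 + 3.1540 + 3.2226 + 2.0840 = 11.2885
CE = e^11.2885 ≈ 79897.51

$79,897.51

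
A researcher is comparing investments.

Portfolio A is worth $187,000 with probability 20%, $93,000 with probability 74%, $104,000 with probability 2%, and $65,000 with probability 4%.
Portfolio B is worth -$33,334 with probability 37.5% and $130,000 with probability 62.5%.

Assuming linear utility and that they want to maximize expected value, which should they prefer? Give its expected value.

Portfolio A = 0.2 × 187000 + 0.74 × 93000 + 0.02 × 104000 + 0.04 × 65000 = 37400 + 68820 + 2080 + 2600 = 110900
Portfolio B = 0.375 × (-33334) + 0.625 × 130000 = -12500.25 + 81250 = 68749.75

Portfolio A ($110,900)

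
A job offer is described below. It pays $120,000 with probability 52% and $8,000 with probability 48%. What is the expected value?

EV = 0.52 × 120000 + 0.48 × 8000 = 62400 + 3840 = 66240

$66,240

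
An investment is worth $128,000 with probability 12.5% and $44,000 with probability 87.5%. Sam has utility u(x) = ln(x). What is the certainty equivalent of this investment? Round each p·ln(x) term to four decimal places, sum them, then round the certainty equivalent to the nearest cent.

E[u] = 0.125·ln(128000) + 0.875·ln(44000) = 1.4700 + 9.3555 = 10.8255
CE = e^10.8255 ≈ 50286.91

$50,286.91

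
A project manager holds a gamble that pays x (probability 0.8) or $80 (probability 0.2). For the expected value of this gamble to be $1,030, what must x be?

0.8·x + 0.2·80 = 1030
0.8·x = 1030 − 16 = 1014
x = 1014 / 0.8 = 1267.5

x = $1,267.50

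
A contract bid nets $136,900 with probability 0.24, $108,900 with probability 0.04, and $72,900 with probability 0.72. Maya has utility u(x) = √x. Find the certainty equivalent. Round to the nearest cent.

E[u] = 0.24·√136900 + 0.04·√108900 + 0.72·√72900 = 0.24·370 + 0.04·330 + 0.72·270 = 296.4
CE = (296.4)² = 87852.96

$87,852.96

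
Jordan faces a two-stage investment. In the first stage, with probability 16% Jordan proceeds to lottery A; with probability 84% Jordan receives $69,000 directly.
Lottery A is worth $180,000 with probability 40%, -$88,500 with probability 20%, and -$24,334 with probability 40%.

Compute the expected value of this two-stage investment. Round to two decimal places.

EV(A) = 0.4 × 180000 + 0.2 × (-88500) + 0.4 × (-24334) = 72000 − 17700 − 9733.6 = 44566.4
Branch B: 69000 (certain)
Overall = 0.16 × 44566.4 + 0.84 × 69000 = 7130.624 + 57960 = 65090.624

$65,090.62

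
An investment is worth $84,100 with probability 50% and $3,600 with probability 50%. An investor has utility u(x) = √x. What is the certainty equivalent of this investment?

E[u] = 0.5·√84100 + 0.5·√3600 = 0.5·290 + 0.5·60 = 175
CE = (175)² = 30625

$30,625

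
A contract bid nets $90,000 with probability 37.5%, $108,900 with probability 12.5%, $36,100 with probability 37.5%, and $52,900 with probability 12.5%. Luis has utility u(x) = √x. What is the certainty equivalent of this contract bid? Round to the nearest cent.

E[u] = 0.375·√90000 + 0.125·√108900 + 0.375·√36100 + 0.125·√52900 = 0.375·300 + 0.125·330 + 0.375·190 + 0.125·230 = 253.75
CE = (253.75)² = 64389.0625

$64,389.06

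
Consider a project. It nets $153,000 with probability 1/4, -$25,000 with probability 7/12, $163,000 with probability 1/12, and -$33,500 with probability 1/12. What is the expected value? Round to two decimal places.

EV = 1/4 × 153000 + 7/12 × (-25000) + 1/12 × 163000 + 1/12 × (-33500) = 38250 − 14583.3333 + 13583.3333 − 2791.6667 = 34458.3333

$34,458.33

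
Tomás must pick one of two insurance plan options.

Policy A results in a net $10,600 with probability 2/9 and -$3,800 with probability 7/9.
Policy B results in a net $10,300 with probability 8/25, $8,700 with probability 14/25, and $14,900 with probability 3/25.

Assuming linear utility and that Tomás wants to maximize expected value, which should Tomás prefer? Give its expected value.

Policy B ($9,956)

Policy A = 2/9 × 10600 + 7/9 × (-3800) = 2355.5556 − 2955.5556 = -600
Policy B = 8/25 × 10300 + 14/25 × 8700 + 3/25 × 14900 = 3296 + 4872 + 1788 = 9956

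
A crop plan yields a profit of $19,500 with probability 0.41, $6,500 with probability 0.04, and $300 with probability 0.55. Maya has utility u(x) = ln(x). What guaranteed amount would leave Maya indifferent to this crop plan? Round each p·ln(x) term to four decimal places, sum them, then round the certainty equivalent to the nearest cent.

$1,878.63

E[u] = 0.41·ln(19500) + 0.04·ln(6500) + 0.55·ln(300) = 4.0500 + 0.3512 + 3.1371 = 7.5383
CE = e^7.5383 ≈ 1878.63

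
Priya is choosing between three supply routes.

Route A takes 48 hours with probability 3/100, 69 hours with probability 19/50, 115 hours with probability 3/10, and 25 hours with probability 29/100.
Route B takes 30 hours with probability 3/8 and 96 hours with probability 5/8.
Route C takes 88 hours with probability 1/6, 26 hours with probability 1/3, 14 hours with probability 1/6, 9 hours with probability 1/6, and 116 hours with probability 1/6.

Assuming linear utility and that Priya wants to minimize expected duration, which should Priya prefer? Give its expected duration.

Route C (46.5 hours)

Route A = 3/100 × 48 + 19/50 × 69 + 3/10 × 115 + 29/100 × 25 = 1.44 + 26.22 + 34.5 + 7.25 = 69.41
Route B = 3/8 × 30 + 5/8 × 96 = 11.25 + 60 = 71.25
Route C = 1/6 × 88 + 1/3 × 26 + 1/6 × 14 + 1/6 × 9 + 1/6 × 116 = 14.6667 + 8.6667 + 2.3333 + 1.5 + 19.3333 = 46.5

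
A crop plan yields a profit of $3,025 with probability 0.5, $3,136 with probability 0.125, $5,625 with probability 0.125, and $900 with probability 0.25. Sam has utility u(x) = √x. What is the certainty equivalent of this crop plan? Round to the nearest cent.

$2,639.39

E[u] = 0.5·√3025 + 0.125·√3136 + 0.125·√5625 + 0.25·√900 = 0.5·55 + 0.125·56 + 0.125·75 + 0.25·30 = 51.375
CE = (51.375)² = 2639.390625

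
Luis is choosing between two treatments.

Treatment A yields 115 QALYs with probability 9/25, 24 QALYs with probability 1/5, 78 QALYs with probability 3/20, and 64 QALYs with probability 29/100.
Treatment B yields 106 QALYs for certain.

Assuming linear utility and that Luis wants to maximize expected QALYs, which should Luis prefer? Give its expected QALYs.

Treatment A = 9/25 × 115 + 1/5 × 24 + 3/20 × 78 + 29/100 × 64 = 41.4 + 4.8 + 11.7 + 18.56 = 76.46
Treatment B: 106 (certain)

Treatment B (106 QALYs)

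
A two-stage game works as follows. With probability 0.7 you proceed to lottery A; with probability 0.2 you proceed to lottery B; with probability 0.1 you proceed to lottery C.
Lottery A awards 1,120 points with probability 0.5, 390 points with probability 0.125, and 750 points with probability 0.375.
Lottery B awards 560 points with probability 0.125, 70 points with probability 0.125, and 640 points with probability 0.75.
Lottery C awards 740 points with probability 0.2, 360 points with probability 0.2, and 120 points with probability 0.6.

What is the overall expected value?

763.95 points

EV(A) = 0.5 × 1120 + 0.125 × 390 + 0.375 × 750 = 560 + 48.75 + 281.25 = 890
EV(B) = 0.125 × 560 + 0.125 × 70 + 0.75 × 640 = 70 + 8.75 + 480 = 558.75
EV(C) = 0.2 × 740 + 0.2 × 360 + 0.6 × 120 = 148 + 72 + 72 = 292
Overall = 0.7 × 890 + 0.2 × 558.75 + 0.1 × 292 = 623 + 111.75 + 29.2 = 763.95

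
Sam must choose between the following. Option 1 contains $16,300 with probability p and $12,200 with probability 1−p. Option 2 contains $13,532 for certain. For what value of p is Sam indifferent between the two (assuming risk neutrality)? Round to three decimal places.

p = 0.325

p·16300 + (1−p)·12200 = 13532
4100p + 12200 = 13532
p = (13532 − 12200) / 4100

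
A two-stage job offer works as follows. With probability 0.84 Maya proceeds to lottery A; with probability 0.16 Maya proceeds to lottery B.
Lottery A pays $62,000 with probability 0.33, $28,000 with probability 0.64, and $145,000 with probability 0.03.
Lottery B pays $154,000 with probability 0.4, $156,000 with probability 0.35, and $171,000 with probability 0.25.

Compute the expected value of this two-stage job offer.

EV(A) = 0.33 × 62000 + 0.64 × 28000 + 0.03 × 145000 = 20460 + 17920 + 4350 = 42730
EV(B) = 0.4 × 154000 + 0.35 × 156000 + 0.25 × 171000 = 61600 + 54600 + 42750 = 158950
Overall = 0.84 × 42730 + 0.16 × 158950 = 35893.2 + 25432 = 61325.2

$61,325.20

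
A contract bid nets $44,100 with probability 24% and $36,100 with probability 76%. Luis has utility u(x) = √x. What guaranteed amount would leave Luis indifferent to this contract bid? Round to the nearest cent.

$37,947.04

E[u] = 0.24·√44100 + 0.76·√36100 = 0.24·210 + 0.76·190 = 194.8
CE = (194.8)² = 37947.04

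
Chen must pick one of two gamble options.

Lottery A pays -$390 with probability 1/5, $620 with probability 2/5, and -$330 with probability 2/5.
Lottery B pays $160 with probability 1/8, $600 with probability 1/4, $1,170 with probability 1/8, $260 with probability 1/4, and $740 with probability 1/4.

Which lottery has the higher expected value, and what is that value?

Lottery A = 1/5 × (-390) + 2/5 × 620 + 2/5 × (-330) = -78 + 248 − 132 = 38
Lottery B = 1/8 × 160 + 1/4 × 600 + 1/8 × 1170 + 1/4 × 260 + 1/4 × 740 = 20 + 150 + 146.25 + 65 + 185 = 566.25

Lottery B ($566.25)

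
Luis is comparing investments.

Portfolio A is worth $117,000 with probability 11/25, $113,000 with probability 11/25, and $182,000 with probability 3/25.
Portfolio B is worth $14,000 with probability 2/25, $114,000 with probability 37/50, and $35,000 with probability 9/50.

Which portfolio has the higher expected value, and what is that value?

Portfolio A = 11/25 × 117000 + 11/25 × 113000 + 3/25 × 182000 = 51480 + 49720 + 21840 = 123040
Portfolio B = 2/25 × 14000 + 37/50 × 114000 + 9/50 × 35000 = 1120 + 84360 + 6300 = 91780

Portfolio A ($123,040)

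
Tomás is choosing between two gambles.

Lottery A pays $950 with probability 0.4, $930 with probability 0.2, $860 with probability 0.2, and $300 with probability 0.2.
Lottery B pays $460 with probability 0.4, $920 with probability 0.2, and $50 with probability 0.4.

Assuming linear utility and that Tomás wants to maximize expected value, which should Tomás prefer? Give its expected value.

Lottery A ($798)

Lottery A = 0.4 × 950 + 0.2 × 930 + 0.2 × 860 + 0.2 × 300 = 380 + 186 + 172 + 60 = 798
Lottery B = 0.4 × 460 + 0.2 × 920 + 0.4 × 50 = 184 + 184 + 20 = 388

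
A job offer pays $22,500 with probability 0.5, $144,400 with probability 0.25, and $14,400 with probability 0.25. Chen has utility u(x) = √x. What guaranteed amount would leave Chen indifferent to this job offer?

$40,000

E[u] = 0.5·√22500 + 0.25·√144400 + 0.25·√14400 = 0.5·150 + 0.25·380 + 0.25·120 = 200
CE = (200)² = 40000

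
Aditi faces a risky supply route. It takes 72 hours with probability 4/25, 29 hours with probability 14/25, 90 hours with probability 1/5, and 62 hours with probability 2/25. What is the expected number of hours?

50.72 hours

EV = 4/25 × 72 + 14/25 × 29 + 1/5 × 90 + 2/25 × 62 = 11.52 + 16.24 + 18 + 4.96 = 50.72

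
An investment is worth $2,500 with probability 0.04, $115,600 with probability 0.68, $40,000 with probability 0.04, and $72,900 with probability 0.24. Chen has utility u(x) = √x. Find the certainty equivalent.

E[u] = 0.04·√2500 + 0.68·√115600 + 0.04·√40000 + 0.24·√72900 = 0.04·50 + 0.68·340 + 0.04·200 + 0.24·270 = 306
CE = (306)² = 93636

$93,636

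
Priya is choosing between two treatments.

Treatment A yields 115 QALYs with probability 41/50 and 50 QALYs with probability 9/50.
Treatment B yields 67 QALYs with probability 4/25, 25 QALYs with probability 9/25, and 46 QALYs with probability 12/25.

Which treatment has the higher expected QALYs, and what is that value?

Treatment A = 41/50 × 115 + 9/50 × 50 = 94.3 + 9 = 103.3
Treatment B = 4/25 × 67 + 9/25 × 25 + 12/25 × 46 = 10.72 + 9 + 22.08 = 41.8

Treatment A (103.3 QALYs)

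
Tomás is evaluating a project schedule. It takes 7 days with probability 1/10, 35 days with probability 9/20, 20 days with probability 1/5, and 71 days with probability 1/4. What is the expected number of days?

38.2 days

EV = 1/10 × 7 + 9/20 × 35 + 1/5 × 20 + 1/4 × 71 = 0.7 + 15.75 + 4 + 17.75 = 38.2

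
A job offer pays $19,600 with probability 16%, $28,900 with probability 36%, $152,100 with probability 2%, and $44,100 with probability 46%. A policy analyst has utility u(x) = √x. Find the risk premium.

$1,524

E[u] = 0.16·√19600 + 0.36·√28900 + 0.02·√152100 + 0.46·√44100 = 0.16·140 + 0.36·170 + 0.02·390 + 0.46·210 = 188
CE = (188)² = 35344
Risk premium = EV − CE = 36868 − 35344 = 1524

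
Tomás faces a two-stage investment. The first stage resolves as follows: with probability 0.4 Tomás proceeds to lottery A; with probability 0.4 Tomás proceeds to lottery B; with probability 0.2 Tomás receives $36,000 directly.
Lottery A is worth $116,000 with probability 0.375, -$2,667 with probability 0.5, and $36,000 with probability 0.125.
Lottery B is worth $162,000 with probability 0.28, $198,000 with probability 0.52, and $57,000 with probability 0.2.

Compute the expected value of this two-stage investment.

EV(A) = 0.375 × 116000 + 0.5 × (-2667) + 0.125 × 36000 = 43500 − 1333.5 + 4500 = 46666.5
EV(B) = 0.28 × 162000 + 0.52 × 198000 + 0.2 × 57000 = 45360 + 102960 + 11400 = 159720
Branch C: 36000 (certain)
Overall = 0.4 × 46666.5 + 0.4 × 159720 + 0.2 × 36000 = 18666.6 + 63888 + 7200 = 89754.6

$89,754.60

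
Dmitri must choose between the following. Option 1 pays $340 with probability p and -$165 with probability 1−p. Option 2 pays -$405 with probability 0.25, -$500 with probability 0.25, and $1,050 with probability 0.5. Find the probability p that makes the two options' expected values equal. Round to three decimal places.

EV(Option 2) = 0.25 × (-405) + 0.25 × (-500) + 0.5 × 1050 = -101.25 − 125 + 525 = 298.75
p·340 + (1−p)·(-165) = 298.75
505p − 165 = 298.75
p = (298.75 + 165) / 505

p = 0.918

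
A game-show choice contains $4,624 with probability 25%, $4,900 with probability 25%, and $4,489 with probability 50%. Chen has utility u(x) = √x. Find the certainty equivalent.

$4,624

E[u] = 0.25·√4624 + 0.25·√4900 + 0.5·√4489 = 0.25·68 + 0.25·70 + 0.5·67 = 68
CE = (68)² = 4624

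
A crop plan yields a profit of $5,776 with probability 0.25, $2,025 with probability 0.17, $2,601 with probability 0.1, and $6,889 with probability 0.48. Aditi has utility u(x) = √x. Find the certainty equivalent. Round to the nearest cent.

E[u] = 0.25·√5776 + 0.17·√2025 + 0.1·√2601 + 0.48·√6889 = 0.25·76 + 0.17·45 + 0.1·51 + 0.48·83 = 71.59
CE = (71.59)² = 5125.1281

$5,125.13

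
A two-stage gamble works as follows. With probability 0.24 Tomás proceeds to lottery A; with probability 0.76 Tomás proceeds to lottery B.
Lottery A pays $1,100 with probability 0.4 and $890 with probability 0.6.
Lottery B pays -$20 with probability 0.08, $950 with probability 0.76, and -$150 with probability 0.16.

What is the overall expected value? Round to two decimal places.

EV(A) = 0.4 × 1100 + 0.6 × 890 = 440 + 534 = 974
EV(B) = 0.08 × (-20) + 0.76 × 950 + 0.16 × (-150) = -1.6 + 722 − 24 = 696.4
Overall = 0.24 × 974 + 0.76 × 696.4 = 233.76 + 529.264 = 763.024

$763.02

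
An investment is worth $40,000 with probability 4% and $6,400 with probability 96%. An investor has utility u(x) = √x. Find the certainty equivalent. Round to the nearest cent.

$7,191.04

E[u] = 0.04·√40000 + 0.96·√6400 = 0.04·200 + 0.96·80 = 84.8
CE = (84.8)² = 7191.04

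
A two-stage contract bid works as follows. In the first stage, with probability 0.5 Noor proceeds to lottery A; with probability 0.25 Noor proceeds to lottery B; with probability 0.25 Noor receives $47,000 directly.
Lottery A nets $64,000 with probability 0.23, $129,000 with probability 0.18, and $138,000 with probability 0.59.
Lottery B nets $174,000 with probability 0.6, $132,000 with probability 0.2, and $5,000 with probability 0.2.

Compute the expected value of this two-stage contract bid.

EV(A) = 0.23 × 64000 + 0.18 × 129000 + 0.59 × 138000 = 14720 + 23220 + 81420 = 119360
EV(B) = 0.6 × 174000 + 0.2 × 132000 + 0.2 × 5000 = 104400 + 26400 + 1000 = 131800
Branch C: 47000 (certain)
Overall = 0.5 × 119360 + 0.25 × 131800 + 0.25 × 47000 = 59680 + 32950 + 11750 = 104380

$104,380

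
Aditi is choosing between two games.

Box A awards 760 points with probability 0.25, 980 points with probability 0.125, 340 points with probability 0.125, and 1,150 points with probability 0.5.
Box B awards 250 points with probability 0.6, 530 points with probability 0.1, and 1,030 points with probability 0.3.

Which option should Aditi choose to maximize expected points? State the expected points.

Box A = 0.25 × 760 + 0.125 × 980 + 0.125 × 340 + 0.5 × 1150 = 190 + 122.5 + 42.5 + 575 = 930
Box B = 0.6 × 250 + 0.1 × 530 + 0.3 × 1030 = 150 + 53 + 309 = 512

Box A (930 points)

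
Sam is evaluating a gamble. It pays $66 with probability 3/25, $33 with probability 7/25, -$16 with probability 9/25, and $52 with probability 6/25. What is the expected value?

$23.88

EV = 3/25 × 66 + 7/25 × 33 + 9/25 × (-16) + 6/25 × 52 = 7.92 + 9.24 − 5.76 + 12.48 = 23.88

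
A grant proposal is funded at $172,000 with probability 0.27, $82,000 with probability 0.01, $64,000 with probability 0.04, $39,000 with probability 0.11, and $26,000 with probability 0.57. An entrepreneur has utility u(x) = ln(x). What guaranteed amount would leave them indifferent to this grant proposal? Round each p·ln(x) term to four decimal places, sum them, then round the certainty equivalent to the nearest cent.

$47,476.97

E[u] = 0.27·ln(172000) + 0.01·ln(82000) + 0.04·ln(64000) + 0.11·ln(39000) + 0.57·ln(26000) = 3.2549 + 0.1131 + 0.4427 + 1.1628 + 5.7945 = 10.7680
CE = e^10.7680 ≈ 47476.97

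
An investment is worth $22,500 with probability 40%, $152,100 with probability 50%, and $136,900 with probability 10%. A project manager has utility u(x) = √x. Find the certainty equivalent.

E[u] = 0.4·√22500 + 0.5·√152100 + 0.1·√136900 = 0.4·150 + 0.5·390 + 0.1·370 = 292
CE = (292)² = 85264

$85,264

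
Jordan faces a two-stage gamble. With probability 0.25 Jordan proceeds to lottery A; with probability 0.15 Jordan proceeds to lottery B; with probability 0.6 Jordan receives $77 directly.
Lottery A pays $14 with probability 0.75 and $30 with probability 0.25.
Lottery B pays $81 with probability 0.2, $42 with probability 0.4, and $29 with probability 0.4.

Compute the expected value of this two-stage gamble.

$57.39

EV(A) = 0.75 × 14 + 0.25 × 30 = 10.5 + 7.5 = 18
EV(B) = 0.2 × 81 + 0.4 × 42 + 0.4 × 29 = 16.2 + 16.8 + 11.6 = 44.6
Branch C: 77 (certain)
Overall = 0.25 × 18 + 0.15 × 44.6 + 0.6 × 77 = 4.5 + 6.69 + 46.2 = 57.39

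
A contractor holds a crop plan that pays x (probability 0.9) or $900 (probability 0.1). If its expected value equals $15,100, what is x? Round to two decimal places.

0.9·x + 0.1·900 = 15100
0.9·x = 15100 − 90 = 15010
x = 15010 / 0.9 = 16677.7778

x = $16,677.78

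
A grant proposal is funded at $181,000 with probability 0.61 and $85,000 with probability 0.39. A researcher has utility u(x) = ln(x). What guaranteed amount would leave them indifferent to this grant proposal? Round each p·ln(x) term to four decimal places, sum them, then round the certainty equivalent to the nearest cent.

$134,793.60

E[u] = 0.61·ln(181000) + 0.39·ln(85000) = 7.3848 + 4.4267 = 11.8115
CE = e^11.8115 ≈ 134793.60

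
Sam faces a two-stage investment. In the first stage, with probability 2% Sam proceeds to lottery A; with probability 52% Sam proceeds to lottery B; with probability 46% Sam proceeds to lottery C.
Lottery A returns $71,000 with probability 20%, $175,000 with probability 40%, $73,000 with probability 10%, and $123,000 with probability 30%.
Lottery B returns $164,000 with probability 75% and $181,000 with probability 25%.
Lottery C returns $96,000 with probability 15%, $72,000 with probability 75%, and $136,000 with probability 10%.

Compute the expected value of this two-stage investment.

$127,778

EV(A) = 0.2 × 71000 + 0.4 × 175000 + 0.1 × 73000 + 0.3 × 123000 = 14200 + 70000 + 7300 + 36900 = 128400
EV(B) = 0.75 × 164000 + 0.25 × 181000 = 123000 + 45250 = 168250
EV(C) = 0.15 × 96000 + 0.75 × 72000 + 0.1 × 136000 = 14400 + 54000 + 13600 = 82000
Overall = 0.02 × 128400 + 0.52 × 168250 + 0.46 × 82000 = 2568 + 87490 + 37720 = 127778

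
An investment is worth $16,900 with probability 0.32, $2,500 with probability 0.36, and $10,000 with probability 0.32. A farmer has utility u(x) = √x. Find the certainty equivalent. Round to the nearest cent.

$8,390.56

E[u] = 0.32·√16900 + 0.36·√2500 + 0.32·√10000 = 0.32·130 + 0.36·50 + 0.32·100 = 91.6
CE = (91.6)² = 8390.56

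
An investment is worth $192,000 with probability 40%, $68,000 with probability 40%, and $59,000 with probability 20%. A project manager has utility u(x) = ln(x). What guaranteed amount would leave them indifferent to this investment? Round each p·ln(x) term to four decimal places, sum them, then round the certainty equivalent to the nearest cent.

$100,117.52

E[u] = 0.4·ln(192000) + 0.4·ln(68000) + 0.2·ln(59000) = 4.8661 + 4.4509 + 2.1971 = 11.5141
CE = e^11.5141 ≈ 100117.52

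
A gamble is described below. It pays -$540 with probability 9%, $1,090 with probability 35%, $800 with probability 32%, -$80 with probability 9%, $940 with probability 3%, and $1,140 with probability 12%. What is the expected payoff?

EV = 0.09 × (-540) + 0.35 × 1090 + 0.32 × 800 + 0.09 × (-80) + 0.03 × 940 + 0.12 × 1140 = -48.6 + 381.5 + 256 − 7.2 + 28.2 + 136.8 = 746.7

$746.70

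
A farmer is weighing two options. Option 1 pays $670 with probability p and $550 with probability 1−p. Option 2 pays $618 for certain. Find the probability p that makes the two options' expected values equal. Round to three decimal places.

p = 0.567

p·670 + (1−p)·550 = 618
120p + 550 = 618
p = (618 − 550) / 120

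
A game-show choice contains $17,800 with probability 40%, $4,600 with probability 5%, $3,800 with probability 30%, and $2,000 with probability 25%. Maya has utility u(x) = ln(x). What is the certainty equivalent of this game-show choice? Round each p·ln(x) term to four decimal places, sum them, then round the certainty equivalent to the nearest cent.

E[u] = 0.4·ln(17800) + 0.05·ln(4600) + 0.3·ln(3800) + 0.25·ln(2000) = 3.9148 + 0.4217 + 2.4728 + 1.9002 = 8.7095
CE = e^8.7095 ≈ 6060.21

$6,060.21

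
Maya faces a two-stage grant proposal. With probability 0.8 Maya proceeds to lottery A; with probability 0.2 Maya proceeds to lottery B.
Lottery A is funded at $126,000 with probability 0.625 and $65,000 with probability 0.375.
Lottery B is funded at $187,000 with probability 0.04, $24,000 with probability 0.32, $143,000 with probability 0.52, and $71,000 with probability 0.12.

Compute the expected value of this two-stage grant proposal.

$102,108

EV(A) = 0.625 × 126000 + 0.375 × 65000 = 78750 + 24375 = 103125
EV(B) = 0.04 × 187000 + 0.32 × 24000 + 0.52 × 143000 + 0.12 × 71000 = 7480 + 7680 + 74360 + 8520 = 98040
Overall = 0.8 × 103125 + 0.2 × 98040 = 82500 + 19608 = 102108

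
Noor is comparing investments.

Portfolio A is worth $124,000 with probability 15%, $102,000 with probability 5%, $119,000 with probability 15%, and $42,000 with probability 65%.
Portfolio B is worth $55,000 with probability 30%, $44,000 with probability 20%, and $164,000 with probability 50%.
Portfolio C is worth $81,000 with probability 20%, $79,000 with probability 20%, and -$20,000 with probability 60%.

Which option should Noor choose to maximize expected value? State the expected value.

Portfolio A = 0.15 × 124000 + 0.05 × 102000 + 0.15 × 119000 + 0.65 × 42000 = 18600 + 5100 + 17850 + 27300 = 68850
Portfolio B = 0.3 × 55000 + 0.2 × 44000 + 0.5 × 164000 = 16500 + 8800 + 82000 = 107300
Portfolio C = 0.2 × 81000 + 0.2 × 79000 + 0.6 × (-20000) = 16200 + 15800 − 12000 = 20000

Portfolio B ($107,300)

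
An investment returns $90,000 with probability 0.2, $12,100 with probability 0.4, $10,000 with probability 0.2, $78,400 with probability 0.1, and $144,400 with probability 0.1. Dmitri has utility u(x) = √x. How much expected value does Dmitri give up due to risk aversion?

E[u] = 0.2·√90000 + 0.4·√12100 + 0.2·√10000 + 0.1·√78400 + 0.1·√144400 = 0.2·300 + 0.4·110 + 0.2·100 + 0.1·280 + 0.1·380 = 190
CE = (190)² = 36100
Risk premium = EV − CE = 47120 − 36100 = 11020

$11,020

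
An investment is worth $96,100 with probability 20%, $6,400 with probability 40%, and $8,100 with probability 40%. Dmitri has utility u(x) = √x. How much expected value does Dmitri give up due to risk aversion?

E[u] = 0.2·√96100 + 0.4·√6400 + 0.4·√8100 = 0.2·310 + 0.4·80 + 0.4·90 = 130
CE = (130)² = 16900
Risk premium = EV − CE = 25020 − 16900 = 8120

$8,120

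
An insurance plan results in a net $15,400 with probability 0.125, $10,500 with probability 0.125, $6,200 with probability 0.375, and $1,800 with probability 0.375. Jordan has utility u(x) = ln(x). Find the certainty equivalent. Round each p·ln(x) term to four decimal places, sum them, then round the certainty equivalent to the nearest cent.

$4,666.20

E[u] = 0.125·ln(15400) + 0.125·ln(10500) + 0.375·ln(6200) + 0.375·ln(1800) = 1.2053 + 1.1574 + 3.2746 + 2.8108 = 8.4481
CE = e^8.4481 ≈ 4666.20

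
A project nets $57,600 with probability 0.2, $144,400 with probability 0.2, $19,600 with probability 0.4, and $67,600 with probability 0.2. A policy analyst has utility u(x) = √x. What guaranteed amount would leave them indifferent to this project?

E[u] = 0.2·√57600 + 0.2·√144400 + 0.4·√19600 + 0.2·√67600 = 0.2·240 + 0.2·380 + 0.4·140 + 0.2·260 = 232
CE = (232)² = 53824

$53,824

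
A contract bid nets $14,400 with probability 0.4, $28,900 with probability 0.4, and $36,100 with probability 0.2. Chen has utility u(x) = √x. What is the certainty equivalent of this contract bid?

$23,716

E[u] = 0.4·√14400 + 0.4·√28900 + 0.2·√36100 = 0.4·120 + 0.4·170 + 0.2·190 = 154
CE = (154)² = 23716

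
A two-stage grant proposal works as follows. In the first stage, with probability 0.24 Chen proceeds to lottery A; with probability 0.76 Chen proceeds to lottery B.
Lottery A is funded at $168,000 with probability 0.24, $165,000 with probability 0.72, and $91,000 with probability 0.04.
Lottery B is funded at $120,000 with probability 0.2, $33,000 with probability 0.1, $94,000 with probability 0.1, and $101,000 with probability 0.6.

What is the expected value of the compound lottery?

$113,010.40

EV(A) = 0.24 × 168000 + 0.72 × 165000 + 0.04 × 91000 = 40320 + 118800 + 3640 = 162760
EV(B) = 0.2 × 120000 + 0.1 × 33000 + 0.1 × 94000 + 0.6 × 101000 = 24000 + 3300 + 9400 + 60600 = 97300
Overall = 0.24 × 162760 + 0.76 × 97300 = 39062.4 + 73948 = 113010.4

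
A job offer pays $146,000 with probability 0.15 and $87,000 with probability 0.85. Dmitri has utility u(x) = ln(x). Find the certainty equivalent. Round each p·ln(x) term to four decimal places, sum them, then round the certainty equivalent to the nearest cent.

E[u] = 0.15·ln(146000) + 0.85·ln(87000) = 1.7837 + 9.6676 = 11.4513
CE = e^11.4513 ≈ 94023.50

$94,023.50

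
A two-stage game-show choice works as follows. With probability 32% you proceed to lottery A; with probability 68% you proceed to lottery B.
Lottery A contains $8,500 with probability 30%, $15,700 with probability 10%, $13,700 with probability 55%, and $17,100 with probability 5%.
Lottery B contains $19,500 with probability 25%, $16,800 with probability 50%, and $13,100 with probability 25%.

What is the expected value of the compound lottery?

$15,257.20

EV(A) = 0.3 × 8500 + 0.1 × 15700 + 0.55 × 13700 + 0.05 × 17100 = 2550 + 1570 + 7535 + 855 = 12510
EV(B) = 0.25 × 19500 + 0.5 × 16800 + 0.25 × 13100 = 4875 + 8400 + 3275 = 16550
Overall = 0.32 × 12510 + 0.68 × 16550 = 4003.2 + 11254 = 15257.2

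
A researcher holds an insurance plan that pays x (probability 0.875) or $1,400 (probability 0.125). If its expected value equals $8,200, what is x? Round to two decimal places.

x = $9,171.43

0.875·x + 0.125·1400 = 8200
0.875·x = 8200 − 175 = 8025
x = 8025 / 0.875 = 9171.4286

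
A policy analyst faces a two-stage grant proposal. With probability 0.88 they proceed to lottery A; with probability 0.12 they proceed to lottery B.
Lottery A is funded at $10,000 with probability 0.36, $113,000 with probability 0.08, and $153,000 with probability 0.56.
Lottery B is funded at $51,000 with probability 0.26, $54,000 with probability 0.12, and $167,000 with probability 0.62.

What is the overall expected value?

$101,315.20

EV(A) = 0.36 × 10000 + 0.08 × 113000 + 0.56 × 153000 = 3600 + 9040 + 85680 = 98320
EV(B) = 0.26 × 51000 + 0.12 × 54000 + 0.62 × 167000 = 13260 + 6480 + 103540 = 123280
Overall = 0.88 × 98320 + 0.12 × 123280 = 86521.6 + 14793.6 = 101315.2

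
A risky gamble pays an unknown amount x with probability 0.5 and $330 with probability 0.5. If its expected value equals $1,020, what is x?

x = $1,710

0.5·x + 0.5·330 = 1020
0.5·x = 1020 − 165 = 855
x = 855 / 0.5 = 1710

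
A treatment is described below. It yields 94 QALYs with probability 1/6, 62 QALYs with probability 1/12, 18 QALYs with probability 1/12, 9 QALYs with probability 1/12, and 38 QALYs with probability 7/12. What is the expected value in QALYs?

45.25 QALYs

EV = 1/6 × 94 + 1/12 × 62 + 1/12 × 18 + 1/12 × 9 + 7/12 × 38 = 15.6667 + 5.1667 + 1.5 + 0.75 + 22.1667 = 45.25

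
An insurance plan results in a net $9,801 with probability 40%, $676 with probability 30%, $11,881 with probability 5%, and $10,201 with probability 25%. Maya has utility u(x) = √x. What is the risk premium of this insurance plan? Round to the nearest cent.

$1,167.89

E[u] = 0.4·√9801 + 0.3·√676 + 0.05·√11881 + 0.25·√10201 = 0.4·99 + 0.3·26 + 0.05·109 + 0.25·101 = 78.1
CE = (78.1)² = 6099.61
Risk premium = EV − CE = 7267.5 − 6099.61 = 1167.89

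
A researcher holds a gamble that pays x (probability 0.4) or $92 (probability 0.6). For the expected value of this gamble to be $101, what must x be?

0.4·x + 0.6·92 = 101
0.4·x = 101 − 55.2 = 45.8
x = 45.8 / 0.4 = 114.5

x = $114.50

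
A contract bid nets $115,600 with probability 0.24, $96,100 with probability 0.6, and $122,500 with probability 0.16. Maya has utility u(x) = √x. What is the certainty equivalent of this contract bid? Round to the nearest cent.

$104,716.96

E[u] = 0.24·√115600 + 0.6·√96100 + 0.16·√122500 = 0.24·340 + 0.6·310 + 0.16·350 = 323.6
CE = (323.6)² = 104716.96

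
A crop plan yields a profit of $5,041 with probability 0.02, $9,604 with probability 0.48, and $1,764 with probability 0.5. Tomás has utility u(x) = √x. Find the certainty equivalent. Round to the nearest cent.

E[u] = 0.02·√5041 + 0.48·√9604 + 0.5·√1764 = 0.02·71 + 0.48·98 + 0.5·42 = 69.46
CE = (69.46)² = 4824.6916

$4,824.69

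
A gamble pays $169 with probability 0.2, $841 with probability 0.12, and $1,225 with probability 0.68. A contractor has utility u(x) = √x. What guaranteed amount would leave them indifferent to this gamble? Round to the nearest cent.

$892.81

E[u] = 0.2·√169 + 0.12·√841 + 0.68·√1225 = 0.2·13 + 0.12·29 + 0.68·35 = 29.88
CE = (29.88)² = 892.8144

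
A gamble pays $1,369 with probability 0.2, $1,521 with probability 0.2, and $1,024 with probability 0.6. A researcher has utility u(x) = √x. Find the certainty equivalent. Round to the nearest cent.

$1,183.36

E[u] = 0.2·√1369 + 0.2·√1521 + 0.6·√1024 = 0.2·37 + 0.2·39 + 0.6·32 = 34.4
CE = (34.4)² = 1183.36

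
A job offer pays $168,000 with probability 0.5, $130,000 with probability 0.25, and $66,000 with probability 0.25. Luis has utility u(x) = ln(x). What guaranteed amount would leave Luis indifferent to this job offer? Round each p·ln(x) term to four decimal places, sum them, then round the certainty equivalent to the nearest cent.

E[u] = 0.5·ln(168000) + 0.25·ln(130000) + 0.25·ln(66000) = 6.0159 + 2.9438 + 2.7744 = 11.7341
CE = e^11.7341 ≈ 124754.12

$124,754.12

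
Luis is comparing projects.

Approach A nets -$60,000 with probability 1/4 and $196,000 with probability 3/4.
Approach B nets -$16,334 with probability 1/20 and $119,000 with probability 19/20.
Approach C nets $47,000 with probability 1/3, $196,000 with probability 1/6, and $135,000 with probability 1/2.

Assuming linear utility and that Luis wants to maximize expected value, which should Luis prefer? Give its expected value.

Approach A = 1/4 × (-60000) + 3/4 × 196000 = -15000 + 147000 = 132000
Approach B = 1/20 × (-16334) + 19/20 × 119000 = -816.7 + 113050 = 112233.3
Approach C = 1/3 × 47000 + 1/6 × 196000 + 1/2 × 135000 = 15666.6667 + 32666.6667 + 67500 = 115833.3333

Approach A ($132,000)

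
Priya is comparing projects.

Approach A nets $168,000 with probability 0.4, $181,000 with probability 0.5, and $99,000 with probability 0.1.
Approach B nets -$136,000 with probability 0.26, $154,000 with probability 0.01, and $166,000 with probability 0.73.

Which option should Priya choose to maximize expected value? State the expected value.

Approach A ($167,600)

Approach A = 0.4 × 168000 + 0.5 × 181000 + 0.1 × 99000 = 67200 + 90500 + 9900 = 167600
Approach B = 0.26 × (-136000) + 0.01 × 154000 + 0.73 × 166000 = -35360 + 1540 + 121180 = 87360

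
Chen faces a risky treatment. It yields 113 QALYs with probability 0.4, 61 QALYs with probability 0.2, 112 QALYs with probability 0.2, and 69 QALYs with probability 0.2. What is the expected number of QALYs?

93.6 QALYs

EV = 0.4 × 113 + 0.2 × 61 + 0.2 × 112 + 0.2 × 69 = 45.2 + 12.2 + 22.4 + 13.8 = 93.6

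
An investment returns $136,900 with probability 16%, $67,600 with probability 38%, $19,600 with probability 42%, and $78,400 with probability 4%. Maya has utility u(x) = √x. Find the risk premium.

$6,976

E[u] = 0.16·√136900 + 0.38·√67600 + 0.42·√19600 + 0.04·√78400 = 0.16·370 + 0.38·260 + 0.42·140 + 0.04·280 = 228
CE = (228)² = 51984
Risk premium = EV − CE = 58960 − 51984 = 6976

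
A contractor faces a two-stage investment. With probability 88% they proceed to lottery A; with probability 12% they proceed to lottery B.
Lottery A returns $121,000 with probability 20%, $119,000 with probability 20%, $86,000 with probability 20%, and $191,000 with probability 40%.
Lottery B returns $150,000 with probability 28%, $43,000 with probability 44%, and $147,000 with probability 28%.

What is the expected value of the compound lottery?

EV(A) = 0.2 × 121000 + 0.2 × 119000 + 0.2 × 86000 + 0.4 × 191000 = 24200 + 23800 + 17200 + 76400 = 141600
EV(B) = 0.28 × 150000 + 0.44 × 43000 + 0.28 × 147000 = 42000 + 18920 + 41160 = 102080
Overall = 0.88 × 141600 + 0.12 × 102080 = 124608 + 12249.6 = 136857.6

$136,857.60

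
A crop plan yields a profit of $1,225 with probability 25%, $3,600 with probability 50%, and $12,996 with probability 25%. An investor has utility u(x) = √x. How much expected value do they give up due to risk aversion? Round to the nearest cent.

E[u] = 0.25·√1225 + 0.5·√3600 + 0.25·√12996 = 0.25·35 + 0.5·60 + 0.25·114 = 67.25
CE = (67.25)² = 4522.5625
Risk premium = EV − CE = 5355.25 − 4522.5625 = 832.6875

$832.69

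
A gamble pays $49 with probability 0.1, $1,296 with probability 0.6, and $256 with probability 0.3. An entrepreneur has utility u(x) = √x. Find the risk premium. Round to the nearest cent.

E[u] = 0.1·√49 + 0.6·√1296 + 0.3·√256 = 0.1·7 + 0.6·36 + 0.3·16 = 27.1
CE = (27.1)² = 734.41
Risk premium = EV − CE = 859.3 − 734.41 = 124.89

$124.89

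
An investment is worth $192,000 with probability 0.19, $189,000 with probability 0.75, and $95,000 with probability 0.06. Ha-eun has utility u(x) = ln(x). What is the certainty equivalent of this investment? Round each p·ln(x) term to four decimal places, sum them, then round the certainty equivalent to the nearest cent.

$181,897.75

E[u] = 0.19·ln(192000) + 0.75·ln(189000) + 0.06·ln(95000) = 2.3114 + 9.1121 + 0.6877 = 12.1112
CE = e^12.1112 ≈ 181897.75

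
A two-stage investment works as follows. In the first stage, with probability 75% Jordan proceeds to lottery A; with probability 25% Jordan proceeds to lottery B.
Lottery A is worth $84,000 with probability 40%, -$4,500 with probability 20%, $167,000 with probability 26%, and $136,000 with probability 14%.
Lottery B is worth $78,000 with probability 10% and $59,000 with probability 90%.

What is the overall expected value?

$86,595

EV(A) = 0.4 × 84000 + 0.2 × (-4500) + 0.26 × 167000 + 0.14 × 136000 = 33600 − 900 + 43420 + 19040 = 95160
EV(B) = 0.1 × 78000 + 0.9 × 59000 = 7800 + 53100 = 60900
Overall = 0.75 × 95160 + 0.25 × 60900 = 71370 + 15225 = 86595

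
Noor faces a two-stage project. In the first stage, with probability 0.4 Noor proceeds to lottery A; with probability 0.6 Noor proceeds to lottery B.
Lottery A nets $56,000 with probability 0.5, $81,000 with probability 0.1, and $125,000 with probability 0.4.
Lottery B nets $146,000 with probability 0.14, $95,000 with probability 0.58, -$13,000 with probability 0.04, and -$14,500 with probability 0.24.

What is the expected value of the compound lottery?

EV(A) = 0.5 × 56000 + 0.1 × 81000 + 0.4 × 125000 = 28000 + 8100 + 50000 = 86100
EV(B) = 0.14 × 146000 + 0.58 × 95000 + 0.04 × (-13000) + 0.24 × (-14500) = 20440 + 55100 − 520 − 3480 = 71540
Overall = 0.4 × 86100 + 0.6 × 71540 = 34440 + 42924 = 77364

$77,364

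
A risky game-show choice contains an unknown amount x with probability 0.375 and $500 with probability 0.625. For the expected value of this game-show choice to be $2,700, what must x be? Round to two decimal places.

0.375·x + 0.625·500 = 2700
0.375·x = 2700 − 312.5 = 2387.5
x = 2387.5 / 0.375 = 6366.6667

x = $6,366.67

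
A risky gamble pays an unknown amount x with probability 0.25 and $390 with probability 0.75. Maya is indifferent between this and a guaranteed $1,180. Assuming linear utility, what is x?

x = $3,550

0.25·x + 0.75·390 = 1180
0.25·x = 1180 − 292.5 = 887.5
x = 887.5 / 0.25 = 3550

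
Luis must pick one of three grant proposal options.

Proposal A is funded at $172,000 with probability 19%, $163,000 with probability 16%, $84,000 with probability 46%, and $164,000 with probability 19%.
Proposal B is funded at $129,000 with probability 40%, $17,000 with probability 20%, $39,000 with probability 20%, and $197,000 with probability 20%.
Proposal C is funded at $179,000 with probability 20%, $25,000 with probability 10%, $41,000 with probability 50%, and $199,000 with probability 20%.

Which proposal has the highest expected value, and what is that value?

Proposal A ($128,560)

Proposal A = 0.19 × 172000 + 0.16 × 163000 + 0.46 × 84000 + 0.19 × 164000 = 32680 + 26080 + 38640 + 31160 = 128560
Proposal B = 0.4 × 129000 + 0.2 × 17000 + 0.2 × 39000 + 0.2 × 197000 = 51600 + 3400 + 7800 + 39400 = 102200
Proposal C = 0.2 × 179000 + 0.1 × 25000 + 0.5 × 41000 + 0.2 × 199000 = 35800 + 2500 + 20500 + 39800 = 98600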